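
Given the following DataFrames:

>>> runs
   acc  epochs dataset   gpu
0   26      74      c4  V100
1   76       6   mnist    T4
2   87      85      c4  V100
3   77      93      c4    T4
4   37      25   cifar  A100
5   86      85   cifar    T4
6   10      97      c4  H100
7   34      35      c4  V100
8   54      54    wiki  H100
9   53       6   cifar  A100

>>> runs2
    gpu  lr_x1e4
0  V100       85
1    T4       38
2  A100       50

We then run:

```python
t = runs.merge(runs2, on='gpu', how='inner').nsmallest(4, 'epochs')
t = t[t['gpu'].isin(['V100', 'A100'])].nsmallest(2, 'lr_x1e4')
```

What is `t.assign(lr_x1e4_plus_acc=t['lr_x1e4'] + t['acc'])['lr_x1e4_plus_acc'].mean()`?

merge on 'gpu' (how='inner') → 8 rows:
   acc  epochs dataset   gpu  lr_x1e4
0   26      74      c4  V100       85
1   76       6   mnist    T4       38
2   87      85      c4  V100       85
3   77      93      c4    T4       38
4   37      25   cifar  A100       50
5   86      85   cifar    T4       38
6   34      35      c4  V100       85
7   53       6   cifar  A100       50
take 4 rows with smallest epochs:
   acc  epochs dataset   gpu  lr_x1e4
1   76       6   mnist    T4       38
7   53       6   cifar  A100       50
4   37      25   cifar  A100       50
6   34      35      c4  V100       85
filter rows where gpu in ['V100', 'A100']:
   acc  epochs dataset   gpu  lr_x1e4
7   53       6   cifar  A100       50
4   37      25   cifar  A100       50
6   34      35      c4  V100       85
take 2 rows with smallest lr_x1e4:
   acc  epochs dataset   gpu  lr_x1e4
7   53       6   cifar  A100       50
4   37      25   cifar  A100       50
add column lr_x1e4_plus_acc = t['lr_x1e4'] + t['acc']:
   acc  epochs dataset   gpu  lr_x1e4  lr_x1e4_plus_acc
7   53       6   cifar  A100       50               103
4   37      25   cifar  A100       50                87

95.0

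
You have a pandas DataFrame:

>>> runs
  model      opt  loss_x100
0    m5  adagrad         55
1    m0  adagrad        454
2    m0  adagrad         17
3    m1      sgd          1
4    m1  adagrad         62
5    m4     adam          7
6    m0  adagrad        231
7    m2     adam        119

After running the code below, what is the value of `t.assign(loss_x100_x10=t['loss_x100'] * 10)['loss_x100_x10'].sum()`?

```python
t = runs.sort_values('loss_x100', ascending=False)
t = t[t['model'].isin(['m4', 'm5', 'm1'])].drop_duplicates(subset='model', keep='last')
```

sort by loss_x100 descending:
  model      opt  loss_x100
1    m0  adagrad        454
6    m0  adagrad        231
7    m2     adam        119
4    m1  adagrad         62
0    m5  adagrad         55
2    m0  adagrad         17
5    m4     adam          7
3    m1      sgd          1
filter rows where model in ['m4', 'm5', 'm1']:
  model      opt  loss_x100
4    m1  adagrad         62
0    m5  adagrad         55
5    m4     adam          7
3    m1      sgd          1
drop duplicate model (keep=last):
  model      opt  loss_x100
0    m5  adagrad         55
5    m4     adam          7
3    m1      sgd          1
add column loss_x100_x10 = t['loss_x100'] * 10:
  model      opt  loss_x100  loss_x100_x10
0    m5  adagrad         55            550
5    m4     adam          7             70
3    m1      sgd          1             10
Reading off the sum of column 'loss_x100_x10', we get 630.

630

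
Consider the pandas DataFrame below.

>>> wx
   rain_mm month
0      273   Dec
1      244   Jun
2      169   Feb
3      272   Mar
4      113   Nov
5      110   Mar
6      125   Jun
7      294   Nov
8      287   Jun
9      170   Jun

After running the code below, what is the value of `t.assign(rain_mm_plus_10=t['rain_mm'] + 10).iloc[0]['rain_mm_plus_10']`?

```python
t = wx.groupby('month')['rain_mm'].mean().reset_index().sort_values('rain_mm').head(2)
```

group by month, mean of rain_mm:
month
Dec    273.0
Feb    169.0
Jun    206.5
Mar    191.0
Nov    203.5
Name: rain_mm, dtype: float64
reset_index():
  month  rain_mm
0   Dec    273.0
1   Feb    169.0
2   Jun    206.5
3   Mar    191.0
4   Nov    203.5
sort by rain_mm:
  month  rain_mm
1   Feb    169.0
3   Mar    191.0
4   Nov    203.5
2   Jun    206.5
0   Dec    273.0
take first 2 rows:
  month  rain_mm
1   Feb    169.0
3   Mar    191.0
add column rain_mm_plus_10 = t['rain_mm'] + 10:
  month  rain_mm  rain_mm_plus_10
1   Feb    169.0            179.0
3   Mar    191.0            201.0
Hence 179.0.

179.0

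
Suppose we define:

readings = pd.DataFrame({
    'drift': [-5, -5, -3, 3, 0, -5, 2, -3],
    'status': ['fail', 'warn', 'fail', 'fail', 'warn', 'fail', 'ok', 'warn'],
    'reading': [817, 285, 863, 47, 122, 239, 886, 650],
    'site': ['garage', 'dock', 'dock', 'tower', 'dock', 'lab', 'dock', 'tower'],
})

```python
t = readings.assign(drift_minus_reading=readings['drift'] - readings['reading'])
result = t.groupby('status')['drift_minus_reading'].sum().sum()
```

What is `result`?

add column drift_minus_reading = readings['drift'] - readings['reading']:
   drift status  reading    site  drift_minus_reading
0     -5   fail      817  garage                 -822
1     -5   warn      285    dock                 -290
2     -3   fail      863    dock                 -866
3      3   fail       47   tower                  -44
4      0   warn      122    dock                 -122
5     -5   fail      239     lab                 -244
6      2     ok      886    dock                 -884
7     -3   warn      650   tower                 -653
group by status, sum of drift_minus_reading:
status
fail   -1976
ok      -884
warn   -1065
Name: drift_minus_reading, dtype: int64

-3925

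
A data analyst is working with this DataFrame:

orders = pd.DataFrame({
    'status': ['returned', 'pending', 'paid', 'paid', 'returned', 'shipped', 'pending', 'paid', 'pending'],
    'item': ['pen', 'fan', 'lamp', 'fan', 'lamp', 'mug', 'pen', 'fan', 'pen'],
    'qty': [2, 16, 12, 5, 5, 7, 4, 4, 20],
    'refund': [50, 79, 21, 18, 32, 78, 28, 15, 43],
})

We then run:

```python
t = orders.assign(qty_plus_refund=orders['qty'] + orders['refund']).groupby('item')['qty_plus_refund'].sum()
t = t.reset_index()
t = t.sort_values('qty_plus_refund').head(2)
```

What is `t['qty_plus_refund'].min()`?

add column qty_plus_refund = orders['qty'] + orders['refund']:
     status  item  qty  refund  qty_plus_refund
0  returned   pen    2      50               52
1   pending   fan   16      79               95
2      paid  lamp   12      21               33
3      paid   fan    5      18               23
4  returned  lamp    5      32               37
5   shipped   mug    7      78               85
6   pending   pen    4      28               32
7      paid   fan    4      15               19
8   pending   pen   20      43               63
group by item, sum of qty_plus_refund:
item
fan     137
lamp     70
mug      85
pen     147
Name: qty_plus_refund, dtype: int64
reset_index():
   item  qty_plus_refund
0   fan              137
1  lamp               70
2   mug               85
3   pen              147
sort by qty_plus_refund:
   item  qty_plus_refund
1  lamp               70
2   mug               85
0   fan              137
3   pen              147
take first 2 rows:
   item  qty_plus_refund
1  lamp               70
2   mug               85
Reading off the min of column 'qty_plus_refund', we get 70.

70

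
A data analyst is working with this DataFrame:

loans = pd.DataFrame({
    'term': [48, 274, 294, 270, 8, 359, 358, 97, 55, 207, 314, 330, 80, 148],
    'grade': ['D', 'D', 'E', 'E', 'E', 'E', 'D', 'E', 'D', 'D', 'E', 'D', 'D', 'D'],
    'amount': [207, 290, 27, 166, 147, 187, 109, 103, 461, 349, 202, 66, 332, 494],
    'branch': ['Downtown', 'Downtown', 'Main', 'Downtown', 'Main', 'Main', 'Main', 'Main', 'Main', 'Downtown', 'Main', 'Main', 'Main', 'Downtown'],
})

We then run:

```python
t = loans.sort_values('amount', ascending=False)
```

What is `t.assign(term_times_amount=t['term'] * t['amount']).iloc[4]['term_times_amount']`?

79460

sort by amount descending:
    term grade  amount    branch
13   148     D     494  Downtown
8     55     D     461      Main
9    207     D     349  Downtown
12    80     D     332      Main
1    274     D     290  Downtown
0     48     D     207  Downtown
10   314     E     202      Main
5    359     E     187      Main
3    270     E     166  Downtown
4      8     E     147      Main
6    358     D     109      Main
7     97     E     103      Main
11   330     D      66      Main
2    294     E      27      Main
add column term_times_amount = t['term'] * t['amount']:
    term grade  amount    branch  term_times_amount
13   148     D     494  Downtown              73112
8     55     D     461      Main              25355
9    207     D     349  Downtown              72243
12    80     D     332      Main              26560
1    274     D     290  Downtown              79460
0     48     D     207  Downtown               9936
10   314     E     202      Main              63428
5    359     E     187      Main              67133
3    270     E     166  Downtown              44820
4      8     E     147      Main               1176
6    358     D     109      Main              39022
7     97     E     103      Main               9991
11   330     D      66      Main              21780
2    294     E      27      Main               7938
Taking the value at position 4, column 'term_times_amount' gives 79460.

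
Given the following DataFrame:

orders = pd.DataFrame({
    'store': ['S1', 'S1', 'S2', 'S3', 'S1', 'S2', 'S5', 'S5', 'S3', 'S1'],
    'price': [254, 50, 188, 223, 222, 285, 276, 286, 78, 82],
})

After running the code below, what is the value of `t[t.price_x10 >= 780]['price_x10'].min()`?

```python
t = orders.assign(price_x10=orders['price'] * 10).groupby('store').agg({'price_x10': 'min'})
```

780

add column price_x10 = orders['price'] * 10:
  store  price  price_x10
0    S1    254       2540
1    S1     50        500
2    S2    188       1880
3    S3    223       2230
4    S1    222       2220
5    S2    285       2850
6    S5    276       2760
7    S5    286       2860
8    S3     78        780
9    S1     82        820
group by store, min of price_x10:
       price_x10
store           
S1           500
S2          1880
S3           780
S5          2760
filter rows where price_x10 >= 780:
       price_x10
store           
S2          1880
S3           780
S5          2760
Taking the min of column 'price_x10' gives 780.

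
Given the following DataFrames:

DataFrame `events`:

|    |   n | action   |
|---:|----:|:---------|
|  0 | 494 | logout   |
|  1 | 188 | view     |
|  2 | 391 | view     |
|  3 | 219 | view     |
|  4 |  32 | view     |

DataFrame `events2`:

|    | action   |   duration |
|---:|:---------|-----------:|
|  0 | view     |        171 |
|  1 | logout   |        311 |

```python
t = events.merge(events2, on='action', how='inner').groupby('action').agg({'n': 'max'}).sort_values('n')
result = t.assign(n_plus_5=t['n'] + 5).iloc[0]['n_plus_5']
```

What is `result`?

396

merge on 'action' (how='inner') → 5 rows:
     n  action  duration
0  494  logout       311
1  188    view       171
2  391    view       171
3  219    view       171
4   32    view       171
group by action, max of n:
          n
action     
logout  494
view    391
sort by n:
          n
action     
view    391
logout  494
add column n_plus_5 = t['n'] + 5:
          n  n_plus_5
action               
view    391       396
logout  494       499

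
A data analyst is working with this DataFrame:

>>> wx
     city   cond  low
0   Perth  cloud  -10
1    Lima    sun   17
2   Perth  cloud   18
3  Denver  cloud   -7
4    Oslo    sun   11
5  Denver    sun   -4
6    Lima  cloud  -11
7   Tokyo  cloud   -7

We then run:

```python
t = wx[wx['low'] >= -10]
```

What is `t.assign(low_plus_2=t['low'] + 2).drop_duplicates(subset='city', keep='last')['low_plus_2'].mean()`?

9.0

filter rows where low >= -10:
     city   cond  low
0   Perth  cloud  -10
1    Lima    sun   17
2   Perth  cloud   18
3  Denver  cloud   -7
4    Oslo    sun   11
5  Denver    sun   -4
7   Tokyo  cloud   -7
add column low_plus_2 = t['low'] + 2:
     city   cond  low  low_plus_2
0   Perth  cloud  -10          -8
1    Lima    sun   17          19
2   Perth  cloud   18          20
3  Denver  cloud   -7          -5
4    Oslo    sun   11          13
5  Denver    sun   -4          -2
7   Tokyo  cloud   -7          -5
drop duplicate city (keep=last):
     city   cond  low  low_plus_2
1    Lima    sun   17          19
2   Perth  cloud   18          20
4    Oslo    sun   11          13
5  Denver    sun   -4          -2
7   Tokyo  cloud   -7          -5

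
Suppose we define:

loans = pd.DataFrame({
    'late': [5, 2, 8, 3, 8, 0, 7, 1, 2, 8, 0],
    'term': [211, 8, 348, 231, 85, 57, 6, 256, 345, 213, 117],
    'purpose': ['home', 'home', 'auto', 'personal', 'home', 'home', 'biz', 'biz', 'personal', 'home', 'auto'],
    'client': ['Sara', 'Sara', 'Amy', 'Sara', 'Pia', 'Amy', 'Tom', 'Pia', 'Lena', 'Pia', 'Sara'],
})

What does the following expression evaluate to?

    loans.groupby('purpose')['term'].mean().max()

288.0

group by purpose, mean of term:
purpose
auto        232.5
biz         131.0
home        114.8
personal    288.0
Name: term, dtype: float64
So max() = 288.0.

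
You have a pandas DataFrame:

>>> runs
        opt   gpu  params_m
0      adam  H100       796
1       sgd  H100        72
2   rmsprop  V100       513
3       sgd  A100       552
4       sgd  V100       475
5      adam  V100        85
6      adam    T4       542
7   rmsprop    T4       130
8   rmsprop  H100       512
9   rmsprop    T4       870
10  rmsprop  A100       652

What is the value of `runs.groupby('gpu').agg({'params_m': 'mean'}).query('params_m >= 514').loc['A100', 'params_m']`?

602.0

group by gpu, mean of params_m:
        params_m
gpu             
A100  602.000000
H100  460.000000
T4    514.000000
V100  357.666667
filter rows where params_m >= 514:
      params_m
gpu           
A100     602.0
T4       514.0
So loc['A100', 'params_m'] = 602.0.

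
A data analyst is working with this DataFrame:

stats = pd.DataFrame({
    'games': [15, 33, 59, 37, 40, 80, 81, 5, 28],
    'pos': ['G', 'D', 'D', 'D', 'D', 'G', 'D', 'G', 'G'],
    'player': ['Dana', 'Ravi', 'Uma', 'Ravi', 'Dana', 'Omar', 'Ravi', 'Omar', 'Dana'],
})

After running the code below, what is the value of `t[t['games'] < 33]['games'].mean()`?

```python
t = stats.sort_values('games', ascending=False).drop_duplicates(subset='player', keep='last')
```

10.0

sort by games descending:
   games pos player
6     81   D   Ravi
5     80   G   Omar
2     59   D    Uma
4     40   D   Dana
3     37   D   Ravi
1     33   D   Ravi
8     28   G   Dana
0     15   G   Dana
7      5   G   Omar
drop duplicate player (keep=last):
   games pos player
2     59   D    Uma
1     33   D   Ravi
0     15   G   Dana
7      5   G   Omar
filter rows where games < 33:
   games pos player
0     15   G   Dana
7      5   G   Omar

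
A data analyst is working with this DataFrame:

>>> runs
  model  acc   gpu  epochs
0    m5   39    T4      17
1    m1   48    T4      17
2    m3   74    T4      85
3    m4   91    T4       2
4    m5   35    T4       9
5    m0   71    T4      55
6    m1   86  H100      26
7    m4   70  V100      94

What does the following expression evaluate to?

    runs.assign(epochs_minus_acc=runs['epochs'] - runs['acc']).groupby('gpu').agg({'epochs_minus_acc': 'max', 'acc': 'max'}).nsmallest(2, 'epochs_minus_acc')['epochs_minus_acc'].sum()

add column epochs_minus_acc = runs['epochs'] - runs['acc']:
  model  acc   gpu  epochs  epochs_minus_acc
0    m5   39    T4      17               -22
1    m1   48    T4      17               -31
2    m3   74    T4      85                11
3    m4   91    T4       2               -89
4    m5   35    T4       9               -26
5    m0   71    T4      55               -16
6    m1   86  H100      26               -60
7    m4   70  V100      94                24
group by gpu: max(epochs_minus_acc), max(acc):
      epochs_minus_acc  acc
gpu                        
H100               -60   86
T4                  11   91
V100                24   70
take 2 rows with smallest epochs_minus_acc:
      epochs_minus_acc  acc
gpu                        
H100               -60   86
T4                  11   91
So sum() = -49.

-49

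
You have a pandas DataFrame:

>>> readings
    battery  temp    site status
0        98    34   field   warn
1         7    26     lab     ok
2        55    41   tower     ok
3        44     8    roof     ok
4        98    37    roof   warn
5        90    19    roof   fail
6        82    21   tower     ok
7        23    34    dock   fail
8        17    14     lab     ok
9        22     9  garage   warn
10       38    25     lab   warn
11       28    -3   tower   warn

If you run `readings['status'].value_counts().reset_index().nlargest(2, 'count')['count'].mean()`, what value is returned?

value_counts of status:
status
warn    5
ok      5
fail    2
Name: count, dtype: int64
reset_index():
  status  count
0   warn      5
1     ok      5
2   fail      2
take 2 rows with largest count:
  status  count
0   warn      5
1     ok      5

5.0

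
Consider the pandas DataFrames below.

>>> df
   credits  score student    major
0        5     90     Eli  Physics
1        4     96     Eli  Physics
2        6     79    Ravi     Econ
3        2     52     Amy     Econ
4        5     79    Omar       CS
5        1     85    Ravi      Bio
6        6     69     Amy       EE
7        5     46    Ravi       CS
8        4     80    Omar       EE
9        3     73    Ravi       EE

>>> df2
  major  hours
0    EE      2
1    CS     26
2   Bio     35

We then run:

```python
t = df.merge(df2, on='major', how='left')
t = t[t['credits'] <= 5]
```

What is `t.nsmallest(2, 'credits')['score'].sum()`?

merge on 'major' (how='left') → 10 rows:
   credits  score student    major  hours
0        5     90     Eli  Physics    NaN
1        4     96     Eli  Physics    NaN
2        6     79    Ravi     Econ    NaN
3        2     52     Amy     Econ    NaN
4        5     79    Omar       CS   26.0
5        1     85    Ravi      Bio   35.0
6        6     69     Amy       EE    2.0
7        5     46    Ravi       CS   26.0
8        4     80    Omar       EE    2.0
9        3     73    Ravi       EE    2.0
filter rows where credits <= 5:
   credits  score student    major  hours
0        5     90     Eli  Physics    NaN
1        4     96     Eli  Physics    NaN
3        2     52     Amy     Econ    NaN
4        5     79    Omar       CS   26.0
5        1     85    Ravi      Bio   35.0
7        5     46    Ravi       CS   26.0
8        4     80    Omar       EE    2.0
9        3     73    Ravi       EE    2.0
take 2 rows with smallest credits:
   credits  score student major  hours
5        1     85    Ravi   Bio   35.0
3        2     52     Amy  Econ    NaN
Taking the sum of column 'score' gives 137.

137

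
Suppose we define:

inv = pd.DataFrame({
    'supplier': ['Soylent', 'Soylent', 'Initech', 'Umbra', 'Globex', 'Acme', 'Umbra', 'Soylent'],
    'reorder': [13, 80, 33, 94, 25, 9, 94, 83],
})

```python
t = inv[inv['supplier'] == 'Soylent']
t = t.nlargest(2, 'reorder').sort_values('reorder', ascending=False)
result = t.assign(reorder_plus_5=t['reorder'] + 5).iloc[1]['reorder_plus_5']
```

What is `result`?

filter rows where supplier == 'Soylent':
  supplier  reorder
0  Soylent       13
1  Soylent       80
7  Soylent       83
take 2 rows with largest reorder:
  supplier  reorder
7  Soylent       83
1  Soylent       80
sort by reorder descending:
  supplier  reorder
7  Soylent       83
1  Soylent       80
add column reorder_plus_5 = t['reorder'] + 5:
  supplier  reorder  reorder_plus_5
7  Soylent       83              88
1  Soylent       80              85
The value at position 1, column 'reorder_plus_5' is 85.

85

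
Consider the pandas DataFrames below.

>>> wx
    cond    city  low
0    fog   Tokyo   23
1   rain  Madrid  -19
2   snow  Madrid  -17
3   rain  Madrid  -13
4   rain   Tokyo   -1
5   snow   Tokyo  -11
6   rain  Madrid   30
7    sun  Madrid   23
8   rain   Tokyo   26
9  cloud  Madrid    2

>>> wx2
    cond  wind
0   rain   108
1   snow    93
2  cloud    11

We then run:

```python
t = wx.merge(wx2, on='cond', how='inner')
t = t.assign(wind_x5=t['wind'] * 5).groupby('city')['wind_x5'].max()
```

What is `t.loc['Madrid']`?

merge on 'cond' (how='inner') → 8 rows:
    cond    city  low  wind
0   rain  Madrid  -19   108
1   snow  Madrid  -17    93
2   rain  Madrid  -13   108
3   rain   Tokyo   -1   108
4   snow   Tokyo  -11    93
5   rain  Madrid   30   108
6   rain   Tokyo   26   108
7  cloud  Madrid    2    11
add column wind_x5 = t['wind'] * 5:
    cond    city  low  wind  wind_x5
0   rain  Madrid  -19   108      540
1   snow  Madrid  -17    93      465
2   rain  Madrid  -13   108      540
3   rain   Tokyo   -1   108      540
4   snow   Tokyo  -11    93      465
5   rain  Madrid   30   108      540
6   rain   Tokyo   26   108      540
7  cloud  Madrid    2    11       55
group by city, max of wind_x5:
city
Madrid    540
Tokyo     540
Name: wind_x5, dtype: int64
Reading off the value at index 'Madrid', we get 540.

540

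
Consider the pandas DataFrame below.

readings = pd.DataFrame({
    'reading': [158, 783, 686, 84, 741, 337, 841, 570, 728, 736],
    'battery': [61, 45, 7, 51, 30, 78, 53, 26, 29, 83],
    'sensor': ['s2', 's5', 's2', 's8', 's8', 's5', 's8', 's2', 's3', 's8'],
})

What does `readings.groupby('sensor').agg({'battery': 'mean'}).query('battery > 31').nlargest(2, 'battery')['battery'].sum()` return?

115.75

group by sensor, mean of battery:
          battery
sensor           
s2      31.333333
s3      29.000000
s5      61.500000
s8      54.250000
filter rows where battery > 31:
          battery
sensor           
s2      31.333333
s5      61.500000
s8      54.250000
take 2 rows with largest battery:
        battery
sensor         
s5        61.50
s8        54.25
Reading off the sum of column 'battery', we get 115.75.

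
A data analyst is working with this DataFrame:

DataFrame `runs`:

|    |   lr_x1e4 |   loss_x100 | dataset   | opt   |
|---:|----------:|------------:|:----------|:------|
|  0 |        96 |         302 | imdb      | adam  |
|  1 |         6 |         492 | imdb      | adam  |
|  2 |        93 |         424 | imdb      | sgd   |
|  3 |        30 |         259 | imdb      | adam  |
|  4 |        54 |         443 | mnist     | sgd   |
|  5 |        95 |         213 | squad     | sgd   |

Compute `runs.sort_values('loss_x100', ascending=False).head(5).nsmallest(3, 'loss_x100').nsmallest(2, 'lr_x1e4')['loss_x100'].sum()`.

683

sort by loss_x100 descending:
   lr_x1e4  loss_x100 dataset   opt
1        6        492    imdb  adam
4       54        443   mnist   sgd
2       93        424    imdb   sgd
0       96        302    imdb  adam
3       30        259    imdb  adam
5       95        213   squad   sgd
take first 5 rows:
   lr_x1e4  loss_x100 dataset   opt
1        6        492    imdb  adam
4       54        443   mnist   sgd
2       93        424    imdb   sgd
0       96        302    imdb  adam
3       30        259    imdb  adam
take 3 rows with smallest loss_x100:
   lr_x1e4  loss_x100 dataset   opt
3       30        259    imdb  adam
0       96        302    imdb  adam
2       93        424    imdb   sgd
take 2 rows with smallest lr_x1e4:
   lr_x1e4  loss_x100 dataset   opt
3       30        259    imdb  adam
2       93        424    imdb   sgd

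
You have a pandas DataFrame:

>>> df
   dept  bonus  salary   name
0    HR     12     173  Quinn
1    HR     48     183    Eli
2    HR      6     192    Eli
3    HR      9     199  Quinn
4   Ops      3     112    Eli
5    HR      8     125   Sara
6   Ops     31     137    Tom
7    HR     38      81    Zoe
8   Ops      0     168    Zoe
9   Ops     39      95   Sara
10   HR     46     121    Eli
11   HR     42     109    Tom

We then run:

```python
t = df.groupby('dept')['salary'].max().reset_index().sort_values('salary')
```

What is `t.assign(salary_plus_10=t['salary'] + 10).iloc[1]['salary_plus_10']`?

209

group by dept, max of salary:
dept
HR     199
Ops    168
Name: salary, dtype: int64
reset_index():
  dept  salary
0   HR     199
1  Ops     168
sort by salary:
  dept  salary
1  Ops     168
0   HR     199
add column salary_plus_10 = t['salary'] + 10:
  dept  salary  salary_plus_10
1  Ops     168             178
0   HR     199             209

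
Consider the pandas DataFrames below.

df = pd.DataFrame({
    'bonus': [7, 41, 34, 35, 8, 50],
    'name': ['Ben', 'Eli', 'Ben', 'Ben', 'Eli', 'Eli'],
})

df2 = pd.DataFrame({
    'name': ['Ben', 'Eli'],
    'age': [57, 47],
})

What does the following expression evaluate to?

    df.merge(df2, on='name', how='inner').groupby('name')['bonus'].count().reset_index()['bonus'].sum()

6

merge on 'name' (how='inner') → 6 rows:
   bonus name  age
0      7  Ben   57
1     41  Eli   47
2     34  Ben   57
3     35  Ben   57
4      8  Eli   47
5     50  Eli   47
group by name, count of bonus:
name
Ben    3
Eli    3
Name: bonus, dtype: int64
reset_index():
  name  bonus
0  Ben      3
1  Eli      3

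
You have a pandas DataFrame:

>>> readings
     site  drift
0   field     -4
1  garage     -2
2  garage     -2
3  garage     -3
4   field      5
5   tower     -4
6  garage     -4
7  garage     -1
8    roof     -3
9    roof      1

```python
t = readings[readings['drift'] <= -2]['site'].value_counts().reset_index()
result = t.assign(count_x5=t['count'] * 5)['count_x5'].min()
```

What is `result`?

filter rows where drift <= -2:
     site  drift
0   field     -4
1  garage     -2
2  garage     -2
3  garage     -3
5   tower     -4
6  garage     -4
8    roof     -3
value_counts of site:
site
garage    4
field     1
tower     1
roof      1
Name: count, dtype: int64
reset_index():
     site  count
0  garage      4
1   field      1
2   tower      1
3    roof      1
add column count_x5 = t['count'] * 5:
     site  count  count_x5
0  garage      4        20
1   field      1         5
2   tower      1         5
3    roof      1         5
So min() = 5.

5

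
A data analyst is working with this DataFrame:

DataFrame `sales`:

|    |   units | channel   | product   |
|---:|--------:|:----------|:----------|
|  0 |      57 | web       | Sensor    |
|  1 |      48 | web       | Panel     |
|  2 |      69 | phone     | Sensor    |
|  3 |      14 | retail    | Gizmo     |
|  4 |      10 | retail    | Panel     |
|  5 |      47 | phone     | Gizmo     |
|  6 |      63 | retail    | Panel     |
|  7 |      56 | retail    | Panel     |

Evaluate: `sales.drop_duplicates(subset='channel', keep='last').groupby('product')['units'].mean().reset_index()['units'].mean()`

49.5

drop duplicate channel (keep=last):
   units channel product
1     48     web   Panel
5     47   phone   Gizmo
7     56  retail   Panel
group by product, mean of units:
product
Gizmo    47.0
Panel    52.0
Name: units, dtype: float64
reset_index():
  product  units
0   Gizmo   47.0
1   Panel   52.0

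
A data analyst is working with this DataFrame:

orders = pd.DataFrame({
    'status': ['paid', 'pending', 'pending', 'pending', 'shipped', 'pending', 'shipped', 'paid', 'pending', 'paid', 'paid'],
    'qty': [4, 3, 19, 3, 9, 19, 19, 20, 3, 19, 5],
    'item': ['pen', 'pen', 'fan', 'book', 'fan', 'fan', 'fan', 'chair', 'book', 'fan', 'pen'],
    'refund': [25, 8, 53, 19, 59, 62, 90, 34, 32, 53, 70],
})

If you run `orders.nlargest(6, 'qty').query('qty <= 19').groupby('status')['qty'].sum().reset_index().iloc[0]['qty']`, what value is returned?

19

take 6 rows with largest qty:
    status  qty   item  refund
7     paid   20  chair      34
2  pending   19    fan      53
5  pending   19    fan      62
6  shipped   19    fan      90
9     paid   19    fan      53
4  shipped    9    fan      59
filter rows where qty <= 19:
    status  qty item  refund
2  pending   19  fan      53
5  pending   19  fan      62
6  shipped   19  fan      90
9     paid   19  fan      53
4  shipped    9  fan      59
group by status, sum of qty:
status
paid       19
pending    38
shipped    28
Name: qty, dtype: int64
reset_index():
    status  qty
0     paid   19
1  pending   38
2  shipped   28
Hence 19.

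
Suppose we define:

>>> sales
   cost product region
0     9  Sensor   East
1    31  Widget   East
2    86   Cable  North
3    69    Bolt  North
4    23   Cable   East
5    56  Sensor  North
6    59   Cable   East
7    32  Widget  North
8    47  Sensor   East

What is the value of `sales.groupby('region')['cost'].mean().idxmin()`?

East

group by region, mean of cost:
region
East     33.80
North    60.75
Name: cost, dtype: float64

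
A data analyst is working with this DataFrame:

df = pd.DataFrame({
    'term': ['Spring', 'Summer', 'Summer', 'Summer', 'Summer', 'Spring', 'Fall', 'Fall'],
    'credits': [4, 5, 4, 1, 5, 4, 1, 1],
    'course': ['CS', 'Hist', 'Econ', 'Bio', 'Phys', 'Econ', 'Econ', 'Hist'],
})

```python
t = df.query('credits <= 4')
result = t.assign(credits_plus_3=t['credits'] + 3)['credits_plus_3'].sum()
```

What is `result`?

filter rows where credits <= 4:
     term  credits course
0  Spring        4     CS
2  Summer        4   Econ
3  Summer        1    Bio
5  Spring        4   Econ
6    Fall        1   Econ
7    Fall        1   Hist
add column credits_plus_3 = t['credits'] + 3:
     term  credits course  credits_plus_3
0  Spring        4     CS               7
2  Summer        4   Econ               7
3  Summer        1    Bio               4
5  Spring        4   Econ               7
6    Fall        1   Econ               4
7    Fall        1   Hist               4

33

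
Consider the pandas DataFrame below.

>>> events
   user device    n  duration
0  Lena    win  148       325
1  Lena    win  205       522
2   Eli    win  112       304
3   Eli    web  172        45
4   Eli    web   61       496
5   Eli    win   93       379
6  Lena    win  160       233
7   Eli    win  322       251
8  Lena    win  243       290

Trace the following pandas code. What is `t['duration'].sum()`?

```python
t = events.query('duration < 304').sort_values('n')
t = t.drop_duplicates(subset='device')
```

filter rows where duration < 304:
   user device    n  duration
3   Eli    web  172        45
6  Lena    win  160       233
7   Eli    win  322       251
8  Lena    win  243       290
sort by n:
   user device    n  duration
6  Lena    win  160       233
3   Eli    web  172        45
8  Lena    win  243       290
7   Eli    win  322       251
drop duplicate device (keep=first):
   user device    n  duration
6  Lena    win  160       233
3   Eli    web  172        45

278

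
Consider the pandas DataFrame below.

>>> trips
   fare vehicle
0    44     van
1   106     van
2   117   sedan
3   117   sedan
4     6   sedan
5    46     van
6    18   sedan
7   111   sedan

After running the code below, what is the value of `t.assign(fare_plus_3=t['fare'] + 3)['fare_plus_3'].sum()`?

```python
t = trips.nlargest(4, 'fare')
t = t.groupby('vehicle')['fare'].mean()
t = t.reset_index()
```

227.0

take 4 rows with largest fare:
   fare vehicle
2   117   sedan
3   117   sedan
7   111   sedan
1   106     van
group by vehicle, mean of fare:
vehicle
sedan    115.0
van      106.0
Name: fare, dtype: float64
reset_index():
  vehicle   fare
0   sedan  115.0
1     van  106.0
add column fare_plus_3 = t['fare'] + 3:
  vehicle   fare  fare_plus_3
0   sedan  115.0        118.0
1     van  106.0        109.0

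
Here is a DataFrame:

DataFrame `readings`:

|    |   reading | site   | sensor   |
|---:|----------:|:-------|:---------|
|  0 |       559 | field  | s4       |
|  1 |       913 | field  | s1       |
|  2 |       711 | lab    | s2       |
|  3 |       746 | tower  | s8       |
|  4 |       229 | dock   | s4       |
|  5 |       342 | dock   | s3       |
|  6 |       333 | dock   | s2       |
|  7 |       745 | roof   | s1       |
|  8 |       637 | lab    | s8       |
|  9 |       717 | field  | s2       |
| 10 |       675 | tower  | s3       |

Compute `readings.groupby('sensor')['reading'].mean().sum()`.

group by sensor, mean of reading:
sensor
s1    829.0
s2    587.0
s3    508.5
s4    394.0
s8    691.5
Name: reading, dtype: float64
So sum() = 3010.0.

3010.0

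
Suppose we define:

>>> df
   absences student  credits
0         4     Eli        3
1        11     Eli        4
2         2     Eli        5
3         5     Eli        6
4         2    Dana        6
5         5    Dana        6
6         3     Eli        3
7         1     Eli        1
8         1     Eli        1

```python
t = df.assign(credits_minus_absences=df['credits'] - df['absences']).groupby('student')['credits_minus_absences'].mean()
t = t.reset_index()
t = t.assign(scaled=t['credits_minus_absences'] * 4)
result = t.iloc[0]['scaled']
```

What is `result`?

10.0

add column credits_minus_absences = df['credits'] - df['absences']:
   absences student  credits  credits_minus_absences
0         4     Eli        3                      -1
1        11     Eli        4                      -7
2         2     Eli        5                       3
3         5     Eli        6                       1
4         2    Dana        6                       4
5         5    Dana        6                       1
6         3     Eli        3                       0
7         1     Eli        1                       0
8         1     Eli        1                       0
group by student, mean of credits_minus_absences:
student
Dana    2.500000
Eli    -0.571429
Name: credits_minus_absences, dtype: float64
reset_index():
  student  credits_minus_absences
0    Dana                2.500000
1     Eli               -0.571429
add column scaled = t['credits_minus_absences'] * 4:
  student  credits_minus_absences     scaled
0    Dana                2.500000  10.000000
1     Eli               -0.571429  -2.285714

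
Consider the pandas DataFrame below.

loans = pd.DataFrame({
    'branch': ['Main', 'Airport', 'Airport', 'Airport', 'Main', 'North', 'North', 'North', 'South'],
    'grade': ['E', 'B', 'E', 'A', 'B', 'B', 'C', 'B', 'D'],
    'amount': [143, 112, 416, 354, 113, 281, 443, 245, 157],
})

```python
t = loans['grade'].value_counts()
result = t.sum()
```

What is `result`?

value_counts of grade:
grade
B    4
E    2
A    1
C    1
D    1
Name: count, dtype: int64

9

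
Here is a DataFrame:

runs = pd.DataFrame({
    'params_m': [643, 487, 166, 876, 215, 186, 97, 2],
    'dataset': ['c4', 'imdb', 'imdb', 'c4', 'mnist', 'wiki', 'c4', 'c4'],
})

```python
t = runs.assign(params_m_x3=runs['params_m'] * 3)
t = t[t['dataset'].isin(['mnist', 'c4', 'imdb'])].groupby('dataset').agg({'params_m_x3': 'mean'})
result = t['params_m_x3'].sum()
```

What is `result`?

add column params_m_x3 = runs['params_m'] * 3:
   params_m dataset  params_m_x3
0       643      c4         1929
1       487    imdb         1461
2       166    imdb          498
3       876      c4         2628
4       215   mnist          645
5       186    wiki          558
6        97      c4          291
7         2      c4            6
filter rows where dataset in ['mnist', 'c4', 'imdb']:
   params_m dataset  params_m_x3
0       643      c4         1929
1       487    imdb         1461
2       166    imdb          498
3       876      c4         2628
4       215   mnist          645
6        97      c4          291
7         2      c4            6
group by dataset, mean of params_m_x3:
         params_m_x3
dataset             
c4            1213.5
imdb           979.5
mnist          645.0

2838.0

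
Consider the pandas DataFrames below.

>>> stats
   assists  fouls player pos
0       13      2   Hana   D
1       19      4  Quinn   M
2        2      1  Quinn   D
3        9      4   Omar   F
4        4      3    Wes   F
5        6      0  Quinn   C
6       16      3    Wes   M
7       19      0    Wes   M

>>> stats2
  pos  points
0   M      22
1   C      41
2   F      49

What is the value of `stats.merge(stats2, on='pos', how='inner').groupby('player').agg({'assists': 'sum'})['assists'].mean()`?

merge on 'pos' (how='inner') → 6 rows:
   assists  fouls player pos  points
0       19      4  Quinn   M      22
1        9      4   Omar   F      49
2        4      3    Wes   F      49
3        6      0  Quinn   C      41
4       16      3    Wes   M      22
5       19      0    Wes   M      22
group by player, sum of assists:
        assists
player         
Omar          9
Quinn        25
Wes          39

24.3333333333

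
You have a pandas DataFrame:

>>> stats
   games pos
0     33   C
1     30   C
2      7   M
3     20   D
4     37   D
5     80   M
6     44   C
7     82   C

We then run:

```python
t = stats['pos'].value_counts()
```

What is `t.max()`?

4

value_counts of pos:
pos
C    4
M    2
D    2
Name: count, dtype: int64
Taking the max of the resulting series gives 4.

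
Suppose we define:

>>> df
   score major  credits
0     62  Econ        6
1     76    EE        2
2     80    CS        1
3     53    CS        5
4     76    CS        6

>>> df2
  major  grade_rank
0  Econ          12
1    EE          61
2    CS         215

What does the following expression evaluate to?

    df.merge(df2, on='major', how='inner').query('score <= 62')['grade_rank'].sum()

227

merge on 'major' (how='inner') → 5 rows:
   score major  credits  grade_rank
0     62  Econ        6          12
1     76    EE        2          61
2     80    CS        1         215
3     53    CS        5         215
4     76    CS        6         215
filter rows where score <= 62:
   score major  credits  grade_rank
0     62  Econ        6          12
3     53    CS        5         215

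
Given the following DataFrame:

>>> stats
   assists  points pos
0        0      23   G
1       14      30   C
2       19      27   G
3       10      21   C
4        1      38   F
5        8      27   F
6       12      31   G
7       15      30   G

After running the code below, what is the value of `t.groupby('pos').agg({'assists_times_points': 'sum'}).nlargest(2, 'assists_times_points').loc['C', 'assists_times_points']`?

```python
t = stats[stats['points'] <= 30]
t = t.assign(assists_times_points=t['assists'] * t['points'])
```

630

filter rows where points <= 30:
   assists  points pos
0        0      23   G
1       14      30   C
2       19      27   G
3       10      21   C
5        8      27   F
7       15      30   G
add column assists_times_points = t['assists'] * t['points']:
   assists  points pos  assists_times_points
0        0      23   G                     0
1       14      30   C                   420
2       19      27   G                   513
3       10      21   C                   210
5        8      27   F                   216
7       15      30   G                   450
group by pos, sum of assists_times_points:
     assists_times_points
pos                      
C                     630
F                     216
G                     963
take 2 rows with largest assists_times_points:
     assists_times_points
pos                      
G                     963
C                     630
Finally, value at row 'C', column 'assists_times_points' = 630.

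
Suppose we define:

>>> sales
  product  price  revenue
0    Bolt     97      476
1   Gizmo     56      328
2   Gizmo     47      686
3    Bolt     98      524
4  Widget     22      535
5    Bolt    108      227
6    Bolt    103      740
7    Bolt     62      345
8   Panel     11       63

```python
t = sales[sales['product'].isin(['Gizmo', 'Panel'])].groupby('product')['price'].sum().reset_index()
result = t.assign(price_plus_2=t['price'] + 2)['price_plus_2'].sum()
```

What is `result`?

filter rows where product in ['Gizmo', 'Panel']:
  product  price  revenue
1   Gizmo     56      328
2   Gizmo     47      686
8   Panel     11       63
group by product, sum of price:
product
Gizmo    103
Panel     11
Name: price, dtype: int64
reset_index():
  product  price
0   Gizmo    103
1   Panel     11
add column price_plus_2 = t['price'] + 2:
  product  price  price_plus_2
0   Gizmo    103           105
1   Panel     11            13

118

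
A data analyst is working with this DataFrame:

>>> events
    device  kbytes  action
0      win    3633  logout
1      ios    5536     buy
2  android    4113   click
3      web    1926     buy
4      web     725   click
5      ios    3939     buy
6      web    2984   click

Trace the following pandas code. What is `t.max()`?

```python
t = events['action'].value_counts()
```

value_counts of action:
action
buy       3
click     3
logout    1
Name: count, dtype: int64
Finally, max of the resulting series = 3.

3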